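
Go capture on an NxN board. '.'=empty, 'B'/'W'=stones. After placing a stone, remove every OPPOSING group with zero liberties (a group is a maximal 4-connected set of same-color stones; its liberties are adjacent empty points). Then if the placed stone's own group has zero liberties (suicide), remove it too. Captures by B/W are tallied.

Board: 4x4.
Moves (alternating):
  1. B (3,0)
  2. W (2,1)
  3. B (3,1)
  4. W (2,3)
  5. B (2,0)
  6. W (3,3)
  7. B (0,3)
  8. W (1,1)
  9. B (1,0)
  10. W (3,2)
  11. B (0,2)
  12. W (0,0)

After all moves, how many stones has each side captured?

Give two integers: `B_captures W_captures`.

Answer: 0 4

Derivation:
Move 1: B@(3,0) -> caps B=0 W=0
Move 2: W@(2,1) -> caps B=0 W=0
Move 3: B@(3,1) -> caps B=0 W=0
Move 4: W@(2,3) -> caps B=0 W=0
Move 5: B@(2,0) -> caps B=0 W=0
Move 6: W@(3,3) -> caps B=0 W=0
Move 7: B@(0,3) -> caps B=0 W=0
Move 8: W@(1,1) -> caps B=0 W=0
Move 9: B@(1,0) -> caps B=0 W=0
Move 10: W@(3,2) -> caps B=0 W=0
Move 11: B@(0,2) -> caps B=0 W=0
Move 12: W@(0,0) -> caps B=0 W=4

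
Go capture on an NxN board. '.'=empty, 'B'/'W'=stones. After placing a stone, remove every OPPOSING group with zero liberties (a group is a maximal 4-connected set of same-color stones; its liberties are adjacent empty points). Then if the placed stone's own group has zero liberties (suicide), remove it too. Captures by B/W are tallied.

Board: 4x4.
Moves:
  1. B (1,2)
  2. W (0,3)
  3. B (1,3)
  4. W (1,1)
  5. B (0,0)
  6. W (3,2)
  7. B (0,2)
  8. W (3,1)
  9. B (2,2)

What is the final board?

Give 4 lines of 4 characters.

Answer: B.B.
.WBB
..B.
.WW.

Derivation:
Move 1: B@(1,2) -> caps B=0 W=0
Move 2: W@(0,3) -> caps B=0 W=0
Move 3: B@(1,3) -> caps B=0 W=0
Move 4: W@(1,1) -> caps B=0 W=0
Move 5: B@(0,0) -> caps B=0 W=0
Move 6: W@(3,2) -> caps B=0 W=0
Move 7: B@(0,2) -> caps B=1 W=0
Move 8: W@(3,1) -> caps B=1 W=0
Move 9: B@(2,2) -> caps B=1 W=0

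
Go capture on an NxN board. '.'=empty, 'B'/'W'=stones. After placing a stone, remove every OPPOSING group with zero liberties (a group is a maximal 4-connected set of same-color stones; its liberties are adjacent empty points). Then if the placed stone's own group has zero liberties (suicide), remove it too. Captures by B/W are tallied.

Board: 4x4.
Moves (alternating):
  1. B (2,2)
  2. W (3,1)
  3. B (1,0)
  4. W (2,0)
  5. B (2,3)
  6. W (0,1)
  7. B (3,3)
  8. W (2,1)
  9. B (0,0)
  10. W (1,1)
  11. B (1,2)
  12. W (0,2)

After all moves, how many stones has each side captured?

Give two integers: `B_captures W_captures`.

Move 1: B@(2,2) -> caps B=0 W=0
Move 2: W@(3,1) -> caps B=0 W=0
Move 3: B@(1,0) -> caps B=0 W=0
Move 4: W@(2,0) -> caps B=0 W=0
Move 5: B@(2,3) -> caps B=0 W=0
Move 6: W@(0,1) -> caps B=0 W=0
Move 7: B@(3,3) -> caps B=0 W=0
Move 8: W@(2,1) -> caps B=0 W=0
Move 9: B@(0,0) -> caps B=0 W=0
Move 10: W@(1,1) -> caps B=0 W=2
Move 11: B@(1,2) -> caps B=0 W=2
Move 12: W@(0,2) -> caps B=0 W=2

Answer: 0 2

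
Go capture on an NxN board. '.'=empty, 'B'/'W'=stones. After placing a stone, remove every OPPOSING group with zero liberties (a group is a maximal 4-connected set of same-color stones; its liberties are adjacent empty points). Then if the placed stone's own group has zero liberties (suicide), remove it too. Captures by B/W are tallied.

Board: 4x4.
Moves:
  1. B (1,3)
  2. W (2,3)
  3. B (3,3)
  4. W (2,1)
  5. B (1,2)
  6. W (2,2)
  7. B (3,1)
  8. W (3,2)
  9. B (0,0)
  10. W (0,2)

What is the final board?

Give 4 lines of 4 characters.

Answer: B.W.
..BB
.WWW
.BW.

Derivation:
Move 1: B@(1,3) -> caps B=0 W=0
Move 2: W@(2,3) -> caps B=0 W=0
Move 3: B@(3,3) -> caps B=0 W=0
Move 4: W@(2,1) -> caps B=0 W=0
Move 5: B@(1,2) -> caps B=0 W=0
Move 6: W@(2,2) -> caps B=0 W=0
Move 7: B@(3,1) -> caps B=0 W=0
Move 8: W@(3,2) -> caps B=0 W=1
Move 9: B@(0,0) -> caps B=0 W=1
Move 10: W@(0,2) -> caps B=0 W=1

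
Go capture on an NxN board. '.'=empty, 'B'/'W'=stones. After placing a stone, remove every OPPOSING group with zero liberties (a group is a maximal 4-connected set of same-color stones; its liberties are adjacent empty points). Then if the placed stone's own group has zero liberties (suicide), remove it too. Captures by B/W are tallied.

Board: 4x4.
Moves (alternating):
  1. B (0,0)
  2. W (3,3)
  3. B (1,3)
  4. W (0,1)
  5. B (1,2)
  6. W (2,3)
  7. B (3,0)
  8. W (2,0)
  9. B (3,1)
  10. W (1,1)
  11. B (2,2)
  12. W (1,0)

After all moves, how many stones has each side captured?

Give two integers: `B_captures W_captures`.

Move 1: B@(0,0) -> caps B=0 W=0
Move 2: W@(3,3) -> caps B=0 W=0
Move 3: B@(1,3) -> caps B=0 W=0
Move 4: W@(0,1) -> caps B=0 W=0
Move 5: B@(1,2) -> caps B=0 W=0
Move 6: W@(2,3) -> caps B=0 W=0
Move 7: B@(3,0) -> caps B=0 W=0
Move 8: W@(2,0) -> caps B=0 W=0
Move 9: B@(3,1) -> caps B=0 W=0
Move 10: W@(1,1) -> caps B=0 W=0
Move 11: B@(2,2) -> caps B=0 W=0
Move 12: W@(1,0) -> caps B=0 W=1

Answer: 0 1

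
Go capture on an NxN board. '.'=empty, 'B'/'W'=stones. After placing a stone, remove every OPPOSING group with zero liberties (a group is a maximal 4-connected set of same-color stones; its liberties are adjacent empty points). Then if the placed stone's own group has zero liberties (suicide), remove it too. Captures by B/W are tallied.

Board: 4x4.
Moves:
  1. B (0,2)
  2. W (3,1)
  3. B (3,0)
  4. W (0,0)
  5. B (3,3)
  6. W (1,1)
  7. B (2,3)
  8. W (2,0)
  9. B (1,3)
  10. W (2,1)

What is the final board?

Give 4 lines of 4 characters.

Move 1: B@(0,2) -> caps B=0 W=0
Move 2: W@(3,1) -> caps B=0 W=0
Move 3: B@(3,0) -> caps B=0 W=0
Move 4: W@(0,0) -> caps B=0 W=0
Move 5: B@(3,3) -> caps B=0 W=0
Move 6: W@(1,1) -> caps B=0 W=0
Move 7: B@(2,3) -> caps B=0 W=0
Move 8: W@(2,0) -> caps B=0 W=1
Move 9: B@(1,3) -> caps B=0 W=1
Move 10: W@(2,1) -> caps B=0 W=1

Answer: W.B.
.W.B
WW.B
.W.B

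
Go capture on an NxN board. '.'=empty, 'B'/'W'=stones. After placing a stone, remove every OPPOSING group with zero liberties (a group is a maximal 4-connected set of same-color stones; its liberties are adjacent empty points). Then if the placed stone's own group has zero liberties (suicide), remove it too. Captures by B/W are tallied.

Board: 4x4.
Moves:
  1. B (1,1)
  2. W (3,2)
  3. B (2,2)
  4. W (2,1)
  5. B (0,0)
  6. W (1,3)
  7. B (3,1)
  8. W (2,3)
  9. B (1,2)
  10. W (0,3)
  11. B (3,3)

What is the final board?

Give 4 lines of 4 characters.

Move 1: B@(1,1) -> caps B=0 W=0
Move 2: W@(3,2) -> caps B=0 W=0
Move 3: B@(2,2) -> caps B=0 W=0
Move 4: W@(2,1) -> caps B=0 W=0
Move 5: B@(0,0) -> caps B=0 W=0
Move 6: W@(1,3) -> caps B=0 W=0
Move 7: B@(3,1) -> caps B=0 W=0
Move 8: W@(2,3) -> caps B=0 W=0
Move 9: B@(1,2) -> caps B=0 W=0
Move 10: W@(0,3) -> caps B=0 W=0
Move 11: B@(3,3) -> caps B=1 W=0

Answer: B..W
.BBW
.WBW
.B.B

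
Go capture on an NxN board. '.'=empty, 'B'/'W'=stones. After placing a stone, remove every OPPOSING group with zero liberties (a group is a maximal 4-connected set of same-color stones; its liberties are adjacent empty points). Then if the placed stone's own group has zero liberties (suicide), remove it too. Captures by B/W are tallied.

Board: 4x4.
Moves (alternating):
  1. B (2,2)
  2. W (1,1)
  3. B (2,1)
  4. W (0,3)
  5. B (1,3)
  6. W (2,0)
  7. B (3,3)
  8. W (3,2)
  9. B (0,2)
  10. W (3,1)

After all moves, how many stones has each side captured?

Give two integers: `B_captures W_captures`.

Answer: 1 0

Derivation:
Move 1: B@(2,2) -> caps B=0 W=0
Move 2: W@(1,1) -> caps B=0 W=0
Move 3: B@(2,1) -> caps B=0 W=0
Move 4: W@(0,3) -> caps B=0 W=0
Move 5: B@(1,3) -> caps B=0 W=0
Move 6: W@(2,0) -> caps B=0 W=0
Move 7: B@(3,3) -> caps B=0 W=0
Move 8: W@(3,2) -> caps B=0 W=0
Move 9: B@(0,2) -> caps B=1 W=0
Move 10: W@(3,1) -> caps B=1 W=0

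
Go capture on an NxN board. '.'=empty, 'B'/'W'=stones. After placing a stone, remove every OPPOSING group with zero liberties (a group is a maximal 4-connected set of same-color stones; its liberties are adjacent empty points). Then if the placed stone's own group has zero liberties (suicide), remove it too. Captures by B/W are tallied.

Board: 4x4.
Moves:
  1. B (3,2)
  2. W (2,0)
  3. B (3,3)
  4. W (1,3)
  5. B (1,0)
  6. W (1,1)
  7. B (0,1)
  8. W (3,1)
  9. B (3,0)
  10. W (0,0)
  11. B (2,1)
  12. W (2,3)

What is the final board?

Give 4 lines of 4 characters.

Move 1: B@(3,2) -> caps B=0 W=0
Move 2: W@(2,0) -> caps B=0 W=0
Move 3: B@(3,3) -> caps B=0 W=0
Move 4: W@(1,3) -> caps B=0 W=0
Move 5: B@(1,0) -> caps B=0 W=0
Move 6: W@(1,1) -> caps B=0 W=0
Move 7: B@(0,1) -> caps B=0 W=0
Move 8: W@(3,1) -> caps B=0 W=0
Move 9: B@(3,0) -> caps B=0 W=0
Move 10: W@(0,0) -> caps B=0 W=1
Move 11: B@(2,1) -> caps B=0 W=1
Move 12: W@(2,3) -> caps B=0 W=1

Answer: WB..
.W.W
WB.W
.WBB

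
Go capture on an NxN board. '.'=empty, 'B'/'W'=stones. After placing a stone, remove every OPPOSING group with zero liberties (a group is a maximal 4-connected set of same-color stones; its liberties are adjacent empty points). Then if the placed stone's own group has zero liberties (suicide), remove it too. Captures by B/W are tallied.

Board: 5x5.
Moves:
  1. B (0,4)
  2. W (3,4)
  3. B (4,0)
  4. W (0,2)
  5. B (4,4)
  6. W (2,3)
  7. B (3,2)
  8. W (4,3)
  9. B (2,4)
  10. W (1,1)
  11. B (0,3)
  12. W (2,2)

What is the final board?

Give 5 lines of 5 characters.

Move 1: B@(0,4) -> caps B=0 W=0
Move 2: W@(3,4) -> caps B=0 W=0
Move 3: B@(4,0) -> caps B=0 W=0
Move 4: W@(0,2) -> caps B=0 W=0
Move 5: B@(4,4) -> caps B=0 W=0
Move 6: W@(2,3) -> caps B=0 W=0
Move 7: B@(3,2) -> caps B=0 W=0
Move 8: W@(4,3) -> caps B=0 W=1
Move 9: B@(2,4) -> caps B=0 W=1
Move 10: W@(1,1) -> caps B=0 W=1
Move 11: B@(0,3) -> caps B=0 W=1
Move 12: W@(2,2) -> caps B=0 W=1

Answer: ..WBB
.W...
..WWB
..B.W
B..W.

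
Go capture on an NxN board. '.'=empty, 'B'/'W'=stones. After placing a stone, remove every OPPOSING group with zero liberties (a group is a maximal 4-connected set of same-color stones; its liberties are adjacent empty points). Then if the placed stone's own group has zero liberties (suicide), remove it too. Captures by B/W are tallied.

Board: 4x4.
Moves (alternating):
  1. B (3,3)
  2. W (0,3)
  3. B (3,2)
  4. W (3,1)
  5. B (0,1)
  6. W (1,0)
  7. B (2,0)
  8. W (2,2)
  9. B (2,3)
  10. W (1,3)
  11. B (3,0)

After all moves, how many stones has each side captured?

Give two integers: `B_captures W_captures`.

Move 1: B@(3,3) -> caps B=0 W=0
Move 2: W@(0,3) -> caps B=0 W=0
Move 3: B@(3,2) -> caps B=0 W=0
Move 4: W@(3,1) -> caps B=0 W=0
Move 5: B@(0,1) -> caps B=0 W=0
Move 6: W@(1,0) -> caps B=0 W=0
Move 7: B@(2,0) -> caps B=0 W=0
Move 8: W@(2,2) -> caps B=0 W=0
Move 9: B@(2,3) -> caps B=0 W=0
Move 10: W@(1,3) -> caps B=0 W=3
Move 11: B@(3,0) -> caps B=0 W=3

Answer: 0 3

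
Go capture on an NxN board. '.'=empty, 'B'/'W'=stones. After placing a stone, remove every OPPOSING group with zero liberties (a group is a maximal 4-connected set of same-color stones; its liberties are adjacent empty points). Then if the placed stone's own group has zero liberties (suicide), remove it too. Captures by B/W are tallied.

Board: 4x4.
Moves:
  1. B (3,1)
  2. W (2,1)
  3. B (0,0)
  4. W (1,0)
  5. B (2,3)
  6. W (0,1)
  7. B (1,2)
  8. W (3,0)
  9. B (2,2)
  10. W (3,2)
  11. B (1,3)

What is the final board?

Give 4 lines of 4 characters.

Answer: .W..
W.BB
.WBB
W.W.

Derivation:
Move 1: B@(3,1) -> caps B=0 W=0
Move 2: W@(2,1) -> caps B=0 W=0
Move 3: B@(0,0) -> caps B=0 W=0
Move 4: W@(1,0) -> caps B=0 W=0
Move 5: B@(2,3) -> caps B=0 W=0
Move 6: W@(0,1) -> caps B=0 W=1
Move 7: B@(1,2) -> caps B=0 W=1
Move 8: W@(3,0) -> caps B=0 W=1
Move 9: B@(2,2) -> caps B=0 W=1
Move 10: W@(3,2) -> caps B=0 W=2
Move 11: B@(1,3) -> caps B=0 W=2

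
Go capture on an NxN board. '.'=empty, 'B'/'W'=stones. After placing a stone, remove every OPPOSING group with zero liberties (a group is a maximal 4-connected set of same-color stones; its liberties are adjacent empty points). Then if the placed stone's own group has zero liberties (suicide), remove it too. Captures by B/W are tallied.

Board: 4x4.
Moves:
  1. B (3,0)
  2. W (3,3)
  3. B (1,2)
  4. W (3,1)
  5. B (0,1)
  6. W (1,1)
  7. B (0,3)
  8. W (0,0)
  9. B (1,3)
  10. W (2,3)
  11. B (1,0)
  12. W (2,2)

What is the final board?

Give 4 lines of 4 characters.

Move 1: B@(3,0) -> caps B=0 W=0
Move 2: W@(3,3) -> caps B=0 W=0
Move 3: B@(1,2) -> caps B=0 W=0
Move 4: W@(3,1) -> caps B=0 W=0
Move 5: B@(0,1) -> caps B=0 W=0
Move 6: W@(1,1) -> caps B=0 W=0
Move 7: B@(0,3) -> caps B=0 W=0
Move 8: W@(0,0) -> caps B=0 W=0
Move 9: B@(1,3) -> caps B=0 W=0
Move 10: W@(2,3) -> caps B=0 W=0
Move 11: B@(1,0) -> caps B=1 W=0
Move 12: W@(2,2) -> caps B=1 W=0

Answer: .B.B
BWBB
..WW
BW.W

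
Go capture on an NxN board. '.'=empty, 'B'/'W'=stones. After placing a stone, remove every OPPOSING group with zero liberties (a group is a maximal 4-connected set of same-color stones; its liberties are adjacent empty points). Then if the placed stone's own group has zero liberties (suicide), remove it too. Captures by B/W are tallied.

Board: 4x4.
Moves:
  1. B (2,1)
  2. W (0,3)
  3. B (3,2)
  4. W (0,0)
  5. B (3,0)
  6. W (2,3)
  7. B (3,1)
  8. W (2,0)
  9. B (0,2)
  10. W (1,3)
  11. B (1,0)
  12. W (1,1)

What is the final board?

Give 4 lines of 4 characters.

Move 1: B@(2,1) -> caps B=0 W=0
Move 2: W@(0,3) -> caps B=0 W=0
Move 3: B@(3,2) -> caps B=0 W=0
Move 4: W@(0,0) -> caps B=0 W=0
Move 5: B@(3,0) -> caps B=0 W=0
Move 6: W@(2,3) -> caps B=0 W=0
Move 7: B@(3,1) -> caps B=0 W=0
Move 8: W@(2,0) -> caps B=0 W=0
Move 9: B@(0,2) -> caps B=0 W=0
Move 10: W@(1,3) -> caps B=0 W=0
Move 11: B@(1,0) -> caps B=1 W=0
Move 12: W@(1,1) -> caps B=1 W=0

Answer: W.BW
BW.W
.B.W
BBB.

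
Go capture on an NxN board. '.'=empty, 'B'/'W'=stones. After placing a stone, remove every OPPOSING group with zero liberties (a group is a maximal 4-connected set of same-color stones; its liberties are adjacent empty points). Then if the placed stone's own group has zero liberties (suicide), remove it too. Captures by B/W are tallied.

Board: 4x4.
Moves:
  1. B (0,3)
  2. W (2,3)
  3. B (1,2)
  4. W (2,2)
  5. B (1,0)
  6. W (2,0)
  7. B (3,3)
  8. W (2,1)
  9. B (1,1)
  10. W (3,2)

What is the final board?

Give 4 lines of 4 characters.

Move 1: B@(0,3) -> caps B=0 W=0
Move 2: W@(2,3) -> caps B=0 W=0
Move 3: B@(1,2) -> caps B=0 W=0
Move 4: W@(2,2) -> caps B=0 W=0
Move 5: B@(1,0) -> caps B=0 W=0
Move 6: W@(2,0) -> caps B=0 W=0
Move 7: B@(3,3) -> caps B=0 W=0
Move 8: W@(2,1) -> caps B=0 W=0
Move 9: B@(1,1) -> caps B=0 W=0
Move 10: W@(3,2) -> caps B=0 W=1

Answer: ...B
BBB.
WWWW
..W.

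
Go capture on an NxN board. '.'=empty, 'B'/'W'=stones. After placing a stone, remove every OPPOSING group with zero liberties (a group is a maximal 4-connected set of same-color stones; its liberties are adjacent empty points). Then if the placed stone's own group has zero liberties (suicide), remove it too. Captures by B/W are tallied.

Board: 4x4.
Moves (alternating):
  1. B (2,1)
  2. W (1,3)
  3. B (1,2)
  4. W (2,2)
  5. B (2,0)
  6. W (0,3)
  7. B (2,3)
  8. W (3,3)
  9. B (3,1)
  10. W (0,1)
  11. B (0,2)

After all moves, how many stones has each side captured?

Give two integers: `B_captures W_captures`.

Answer: 0 1

Derivation:
Move 1: B@(2,1) -> caps B=0 W=0
Move 2: W@(1,3) -> caps B=0 W=0
Move 3: B@(1,2) -> caps B=0 W=0
Move 4: W@(2,2) -> caps B=0 W=0
Move 5: B@(2,0) -> caps B=0 W=0
Move 6: W@(0,3) -> caps B=0 W=0
Move 7: B@(2,3) -> caps B=0 W=0
Move 8: W@(3,3) -> caps B=0 W=1
Move 9: B@(3,1) -> caps B=0 W=1
Move 10: W@(0,1) -> caps B=0 W=1
Move 11: B@(0,2) -> caps B=0 W=1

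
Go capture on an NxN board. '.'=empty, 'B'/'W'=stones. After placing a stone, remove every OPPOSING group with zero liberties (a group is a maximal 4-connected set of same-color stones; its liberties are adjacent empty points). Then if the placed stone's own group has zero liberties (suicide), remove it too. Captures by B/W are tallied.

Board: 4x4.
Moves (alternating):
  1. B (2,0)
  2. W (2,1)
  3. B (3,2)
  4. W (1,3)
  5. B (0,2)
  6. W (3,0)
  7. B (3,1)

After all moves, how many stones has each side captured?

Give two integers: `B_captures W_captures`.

Answer: 1 0

Derivation:
Move 1: B@(2,0) -> caps B=0 W=0
Move 2: W@(2,1) -> caps B=0 W=0
Move 3: B@(3,2) -> caps B=0 W=0
Move 4: W@(1,3) -> caps B=0 W=0
Move 5: B@(0,2) -> caps B=0 W=0
Move 6: W@(3,0) -> caps B=0 W=0
Move 7: B@(3,1) -> caps B=1 W=0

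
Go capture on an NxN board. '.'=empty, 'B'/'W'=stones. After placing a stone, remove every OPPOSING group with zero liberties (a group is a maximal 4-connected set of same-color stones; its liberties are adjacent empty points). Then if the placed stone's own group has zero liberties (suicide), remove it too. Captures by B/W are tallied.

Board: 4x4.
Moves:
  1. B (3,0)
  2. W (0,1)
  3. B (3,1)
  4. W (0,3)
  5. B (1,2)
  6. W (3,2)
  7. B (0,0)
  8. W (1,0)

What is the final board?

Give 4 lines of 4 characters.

Answer: .W.W
W.B.
....
BBW.

Derivation:
Move 1: B@(3,0) -> caps B=0 W=0
Move 2: W@(0,1) -> caps B=0 W=0
Move 3: B@(3,1) -> caps B=0 W=0
Move 4: W@(0,3) -> caps B=0 W=0
Move 5: B@(1,2) -> caps B=0 W=0
Move 6: W@(3,2) -> caps B=0 W=0
Move 7: B@(0,0) -> caps B=0 W=0
Move 8: W@(1,0) -> caps B=0 W=1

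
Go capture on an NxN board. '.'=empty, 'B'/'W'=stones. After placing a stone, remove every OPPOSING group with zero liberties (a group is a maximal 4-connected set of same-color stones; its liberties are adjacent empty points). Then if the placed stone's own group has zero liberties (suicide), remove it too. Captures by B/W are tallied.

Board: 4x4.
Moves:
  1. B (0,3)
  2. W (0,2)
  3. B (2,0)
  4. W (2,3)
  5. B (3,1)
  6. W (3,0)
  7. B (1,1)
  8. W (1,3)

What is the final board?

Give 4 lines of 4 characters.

Answer: ..W.
.B.W
B..W
.B..

Derivation:
Move 1: B@(0,3) -> caps B=0 W=0
Move 2: W@(0,2) -> caps B=0 W=0
Move 3: B@(2,0) -> caps B=0 W=0
Move 4: W@(2,3) -> caps B=0 W=0
Move 5: B@(3,1) -> caps B=0 W=0
Move 6: W@(3,0) -> caps B=0 W=0
Move 7: B@(1,1) -> caps B=0 W=0
Move 8: W@(1,3) -> caps B=0 W=1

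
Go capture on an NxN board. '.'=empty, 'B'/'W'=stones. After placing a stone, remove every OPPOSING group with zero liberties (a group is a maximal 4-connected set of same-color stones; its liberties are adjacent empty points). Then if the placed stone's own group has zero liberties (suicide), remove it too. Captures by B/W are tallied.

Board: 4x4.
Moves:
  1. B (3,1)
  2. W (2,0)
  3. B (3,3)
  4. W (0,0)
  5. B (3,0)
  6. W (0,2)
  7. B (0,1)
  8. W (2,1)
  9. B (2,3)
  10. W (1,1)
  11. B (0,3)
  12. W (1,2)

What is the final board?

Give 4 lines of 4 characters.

Move 1: B@(3,1) -> caps B=0 W=0
Move 2: W@(2,0) -> caps B=0 W=0
Move 3: B@(3,3) -> caps B=0 W=0
Move 4: W@(0,0) -> caps B=0 W=0
Move 5: B@(3,0) -> caps B=0 W=0
Move 6: W@(0,2) -> caps B=0 W=0
Move 7: B@(0,1) -> caps B=0 W=0
Move 8: W@(2,1) -> caps B=0 W=0
Move 9: B@(2,3) -> caps B=0 W=0
Move 10: W@(1,1) -> caps B=0 W=1
Move 11: B@(0,3) -> caps B=0 W=1
Move 12: W@(1,2) -> caps B=0 W=1

Answer: W.WB
.WW.
WW.B
BB.B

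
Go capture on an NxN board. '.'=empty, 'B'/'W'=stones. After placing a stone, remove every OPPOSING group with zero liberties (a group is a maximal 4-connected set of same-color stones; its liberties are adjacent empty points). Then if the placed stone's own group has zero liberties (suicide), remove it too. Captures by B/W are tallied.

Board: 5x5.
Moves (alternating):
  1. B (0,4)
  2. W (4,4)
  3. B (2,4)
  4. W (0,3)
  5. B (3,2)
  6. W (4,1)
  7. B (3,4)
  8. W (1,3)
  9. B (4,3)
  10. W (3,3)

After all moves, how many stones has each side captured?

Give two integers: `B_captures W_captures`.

Move 1: B@(0,4) -> caps B=0 W=0
Move 2: W@(4,4) -> caps B=0 W=0
Move 3: B@(2,4) -> caps B=0 W=0
Move 4: W@(0,3) -> caps B=0 W=0
Move 5: B@(3,2) -> caps B=0 W=0
Move 6: W@(4,1) -> caps B=0 W=0
Move 7: B@(3,4) -> caps B=0 W=0
Move 8: W@(1,3) -> caps B=0 W=0
Move 9: B@(4,3) -> caps B=1 W=0
Move 10: W@(3,3) -> caps B=1 W=0

Answer: 1 0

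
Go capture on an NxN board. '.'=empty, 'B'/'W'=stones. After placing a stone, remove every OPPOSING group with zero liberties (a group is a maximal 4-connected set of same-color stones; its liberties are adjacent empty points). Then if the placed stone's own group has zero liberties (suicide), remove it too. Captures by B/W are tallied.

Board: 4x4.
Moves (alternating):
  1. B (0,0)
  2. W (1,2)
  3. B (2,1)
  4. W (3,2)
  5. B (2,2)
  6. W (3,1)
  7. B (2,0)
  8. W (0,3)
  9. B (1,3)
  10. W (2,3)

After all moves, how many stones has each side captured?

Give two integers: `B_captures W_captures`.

Answer: 0 1

Derivation:
Move 1: B@(0,0) -> caps B=0 W=0
Move 2: W@(1,2) -> caps B=0 W=0
Move 3: B@(2,1) -> caps B=0 W=0
Move 4: W@(3,2) -> caps B=0 W=0
Move 5: B@(2,2) -> caps B=0 W=0
Move 6: W@(3,1) -> caps B=0 W=0
Move 7: B@(2,0) -> caps B=0 W=0
Move 8: W@(0,3) -> caps B=0 W=0
Move 9: B@(1,3) -> caps B=0 W=0
Move 10: W@(2,3) -> caps B=0 W=1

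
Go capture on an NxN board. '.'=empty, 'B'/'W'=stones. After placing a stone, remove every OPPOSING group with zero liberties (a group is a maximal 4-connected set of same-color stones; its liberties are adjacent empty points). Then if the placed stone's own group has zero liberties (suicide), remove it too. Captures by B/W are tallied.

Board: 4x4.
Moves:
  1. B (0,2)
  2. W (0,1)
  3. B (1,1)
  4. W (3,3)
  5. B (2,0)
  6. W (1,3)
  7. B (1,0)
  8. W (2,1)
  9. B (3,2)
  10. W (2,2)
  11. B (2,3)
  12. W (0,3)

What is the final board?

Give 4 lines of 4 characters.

Answer: .WBW
BB.W
BWWB
..B.

Derivation:
Move 1: B@(0,2) -> caps B=0 W=0
Move 2: W@(0,1) -> caps B=0 W=0
Move 3: B@(1,1) -> caps B=0 W=0
Move 4: W@(3,3) -> caps B=0 W=0
Move 5: B@(2,0) -> caps B=0 W=0
Move 6: W@(1,3) -> caps B=0 W=0
Move 7: B@(1,0) -> caps B=0 W=0
Move 8: W@(2,1) -> caps B=0 W=0
Move 9: B@(3,2) -> caps B=0 W=0
Move 10: W@(2,2) -> caps B=0 W=0
Move 11: B@(2,3) -> caps B=1 W=0
Move 12: W@(0,3) -> caps B=1 W=0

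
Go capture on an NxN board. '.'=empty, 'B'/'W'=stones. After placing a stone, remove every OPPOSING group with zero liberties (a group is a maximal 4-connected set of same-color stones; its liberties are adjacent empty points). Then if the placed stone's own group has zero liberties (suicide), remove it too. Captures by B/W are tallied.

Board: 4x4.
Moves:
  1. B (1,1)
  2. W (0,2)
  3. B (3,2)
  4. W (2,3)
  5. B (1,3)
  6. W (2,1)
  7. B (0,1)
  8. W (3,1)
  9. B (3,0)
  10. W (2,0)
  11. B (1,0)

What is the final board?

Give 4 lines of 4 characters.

Answer: .BW.
BB.B
WW.W
.WB.

Derivation:
Move 1: B@(1,1) -> caps B=0 W=0
Move 2: W@(0,2) -> caps B=0 W=0
Move 3: B@(3,2) -> caps B=0 W=0
Move 4: W@(2,3) -> caps B=0 W=0
Move 5: B@(1,3) -> caps B=0 W=0
Move 6: W@(2,1) -> caps B=0 W=0
Move 7: B@(0,1) -> caps B=0 W=0
Move 8: W@(3,1) -> caps B=0 W=0
Move 9: B@(3,0) -> caps B=0 W=0
Move 10: W@(2,0) -> caps B=0 W=1
Move 11: B@(1,0) -> caps B=0 W=1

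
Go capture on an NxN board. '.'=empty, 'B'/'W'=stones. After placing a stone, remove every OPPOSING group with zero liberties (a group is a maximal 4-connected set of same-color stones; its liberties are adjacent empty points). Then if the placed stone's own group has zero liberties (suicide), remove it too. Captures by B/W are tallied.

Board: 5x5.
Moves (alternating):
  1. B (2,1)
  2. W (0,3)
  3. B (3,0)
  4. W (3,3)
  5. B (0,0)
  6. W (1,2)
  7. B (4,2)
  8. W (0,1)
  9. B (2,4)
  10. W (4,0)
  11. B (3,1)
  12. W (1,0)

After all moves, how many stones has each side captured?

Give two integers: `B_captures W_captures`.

Move 1: B@(2,1) -> caps B=0 W=0
Move 2: W@(0,3) -> caps B=0 W=0
Move 3: B@(3,0) -> caps B=0 W=0
Move 4: W@(3,3) -> caps B=0 W=0
Move 5: B@(0,0) -> caps B=0 W=0
Move 6: W@(1,2) -> caps B=0 W=0
Move 7: B@(4,2) -> caps B=0 W=0
Move 8: W@(0,1) -> caps B=0 W=0
Move 9: B@(2,4) -> caps B=0 W=0
Move 10: W@(4,0) -> caps B=0 W=0
Move 11: B@(3,1) -> caps B=0 W=0
Move 12: W@(1,0) -> caps B=0 W=1

Answer: 0 1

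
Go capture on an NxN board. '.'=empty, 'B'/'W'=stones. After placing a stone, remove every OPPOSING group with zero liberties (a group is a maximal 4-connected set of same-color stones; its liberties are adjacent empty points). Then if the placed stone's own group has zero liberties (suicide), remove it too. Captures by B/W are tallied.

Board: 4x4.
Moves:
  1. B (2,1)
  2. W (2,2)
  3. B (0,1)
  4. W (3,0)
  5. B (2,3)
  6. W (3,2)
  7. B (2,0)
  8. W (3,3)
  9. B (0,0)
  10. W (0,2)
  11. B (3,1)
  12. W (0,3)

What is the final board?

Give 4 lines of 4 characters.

Move 1: B@(2,1) -> caps B=0 W=0
Move 2: W@(2,2) -> caps B=0 W=0
Move 3: B@(0,1) -> caps B=0 W=0
Move 4: W@(3,0) -> caps B=0 W=0
Move 5: B@(2,3) -> caps B=0 W=0
Move 6: W@(3,2) -> caps B=0 W=0
Move 7: B@(2,0) -> caps B=0 W=0
Move 8: W@(3,3) -> caps B=0 W=0
Move 9: B@(0,0) -> caps B=0 W=0
Move 10: W@(0,2) -> caps B=0 W=0
Move 11: B@(3,1) -> caps B=1 W=0
Move 12: W@(0,3) -> caps B=1 W=0

Answer: BBWW
....
BBWB
.BWW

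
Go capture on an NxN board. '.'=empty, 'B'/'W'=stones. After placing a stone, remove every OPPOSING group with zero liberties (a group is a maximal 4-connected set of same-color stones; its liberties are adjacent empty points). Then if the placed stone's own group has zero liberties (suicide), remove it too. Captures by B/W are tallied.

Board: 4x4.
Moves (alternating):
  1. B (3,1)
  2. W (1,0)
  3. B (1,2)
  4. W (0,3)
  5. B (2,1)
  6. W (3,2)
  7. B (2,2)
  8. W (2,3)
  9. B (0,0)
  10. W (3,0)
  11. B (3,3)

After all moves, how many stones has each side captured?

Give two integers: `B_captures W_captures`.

Move 1: B@(3,1) -> caps B=0 W=0
Move 2: W@(1,0) -> caps B=0 W=0
Move 3: B@(1,2) -> caps B=0 W=0
Move 4: W@(0,3) -> caps B=0 W=0
Move 5: B@(2,1) -> caps B=0 W=0
Move 6: W@(3,2) -> caps B=0 W=0
Move 7: B@(2,2) -> caps B=0 W=0
Move 8: W@(2,3) -> caps B=0 W=0
Move 9: B@(0,0) -> caps B=0 W=0
Move 10: W@(3,0) -> caps B=0 W=0
Move 11: B@(3,3) -> caps B=1 W=0

Answer: 1 0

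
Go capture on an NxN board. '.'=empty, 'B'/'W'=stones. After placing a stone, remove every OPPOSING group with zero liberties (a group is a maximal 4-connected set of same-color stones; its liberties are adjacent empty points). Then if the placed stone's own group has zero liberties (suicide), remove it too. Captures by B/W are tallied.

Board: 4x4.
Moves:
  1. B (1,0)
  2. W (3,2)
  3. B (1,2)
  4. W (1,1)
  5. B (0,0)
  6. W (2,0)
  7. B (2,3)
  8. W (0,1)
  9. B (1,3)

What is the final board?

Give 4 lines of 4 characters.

Move 1: B@(1,0) -> caps B=0 W=0
Move 2: W@(3,2) -> caps B=0 W=0
Move 3: B@(1,2) -> caps B=0 W=0
Move 4: W@(1,1) -> caps B=0 W=0
Move 5: B@(0,0) -> caps B=0 W=0
Move 6: W@(2,0) -> caps B=0 W=0
Move 7: B@(2,3) -> caps B=0 W=0
Move 8: W@(0,1) -> caps B=0 W=2
Move 9: B@(1,3) -> caps B=0 W=2

Answer: .W..
.WBB
W..B
..W.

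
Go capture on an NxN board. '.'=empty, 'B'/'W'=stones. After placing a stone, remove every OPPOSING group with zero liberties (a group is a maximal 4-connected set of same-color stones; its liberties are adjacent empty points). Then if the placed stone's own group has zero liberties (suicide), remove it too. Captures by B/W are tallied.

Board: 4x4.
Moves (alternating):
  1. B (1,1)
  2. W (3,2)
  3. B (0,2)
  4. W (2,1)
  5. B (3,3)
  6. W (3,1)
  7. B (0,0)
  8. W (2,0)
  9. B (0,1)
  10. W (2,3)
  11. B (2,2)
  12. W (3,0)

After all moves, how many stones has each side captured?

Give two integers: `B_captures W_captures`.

Answer: 0 1

Derivation:
Move 1: B@(1,1) -> caps B=0 W=0
Move 2: W@(3,2) -> caps B=0 W=0
Move 3: B@(0,2) -> caps B=0 W=0
Move 4: W@(2,1) -> caps B=0 W=0
Move 5: B@(3,3) -> caps B=0 W=0
Move 6: W@(3,1) -> caps B=0 W=0
Move 7: B@(0,0) -> caps B=0 W=0
Move 8: W@(2,0) -> caps B=0 W=0
Move 9: B@(0,1) -> caps B=0 W=0
Move 10: W@(2,3) -> caps B=0 W=1
Move 11: B@(2,2) -> caps B=0 W=1
Move 12: W@(3,0) -> caps B=0 W=1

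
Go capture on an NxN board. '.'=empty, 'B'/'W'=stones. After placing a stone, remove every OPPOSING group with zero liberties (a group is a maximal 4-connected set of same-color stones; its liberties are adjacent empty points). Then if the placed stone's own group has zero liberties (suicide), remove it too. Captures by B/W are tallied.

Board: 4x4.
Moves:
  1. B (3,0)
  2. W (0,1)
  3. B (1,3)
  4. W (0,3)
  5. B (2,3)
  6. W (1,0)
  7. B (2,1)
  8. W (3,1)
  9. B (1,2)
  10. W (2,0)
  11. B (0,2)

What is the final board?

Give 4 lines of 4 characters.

Move 1: B@(3,0) -> caps B=0 W=0
Move 2: W@(0,1) -> caps B=0 W=0
Move 3: B@(1,3) -> caps B=0 W=0
Move 4: W@(0,3) -> caps B=0 W=0
Move 5: B@(2,3) -> caps B=0 W=0
Move 6: W@(1,0) -> caps B=0 W=0
Move 7: B@(2,1) -> caps B=0 W=0
Move 8: W@(3,1) -> caps B=0 W=0
Move 9: B@(1,2) -> caps B=0 W=0
Move 10: W@(2,0) -> caps B=0 W=1
Move 11: B@(0,2) -> caps B=1 W=1

Answer: .WB.
W.BB
WB.B
.W..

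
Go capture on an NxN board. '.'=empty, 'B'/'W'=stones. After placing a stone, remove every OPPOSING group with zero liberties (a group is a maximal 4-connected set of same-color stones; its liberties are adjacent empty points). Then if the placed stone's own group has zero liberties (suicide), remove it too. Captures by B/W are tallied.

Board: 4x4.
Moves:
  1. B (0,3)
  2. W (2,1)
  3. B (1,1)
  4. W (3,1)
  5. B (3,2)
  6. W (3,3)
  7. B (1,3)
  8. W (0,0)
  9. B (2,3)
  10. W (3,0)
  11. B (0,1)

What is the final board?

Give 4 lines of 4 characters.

Move 1: B@(0,3) -> caps B=0 W=0
Move 2: W@(2,1) -> caps B=0 W=0
Move 3: B@(1,1) -> caps B=0 W=0
Move 4: W@(3,1) -> caps B=0 W=0
Move 5: B@(3,2) -> caps B=0 W=0
Move 6: W@(3,3) -> caps B=0 W=0
Move 7: B@(1,3) -> caps B=0 W=0
Move 8: W@(0,0) -> caps B=0 W=0
Move 9: B@(2,3) -> caps B=1 W=0
Move 10: W@(3,0) -> caps B=1 W=0
Move 11: B@(0,1) -> caps B=1 W=0

Answer: WB.B
.B.B
.W.B
WWB.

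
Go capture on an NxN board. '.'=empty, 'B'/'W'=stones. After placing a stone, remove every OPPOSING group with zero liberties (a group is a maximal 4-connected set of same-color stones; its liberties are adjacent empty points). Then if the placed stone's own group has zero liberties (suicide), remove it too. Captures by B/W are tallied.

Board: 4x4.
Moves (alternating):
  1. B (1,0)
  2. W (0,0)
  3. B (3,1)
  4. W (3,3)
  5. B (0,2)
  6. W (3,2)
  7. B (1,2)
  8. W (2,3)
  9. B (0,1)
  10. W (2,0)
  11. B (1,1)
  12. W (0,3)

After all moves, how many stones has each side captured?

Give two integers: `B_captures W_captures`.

Answer: 1 0

Derivation:
Move 1: B@(1,0) -> caps B=0 W=0
Move 2: W@(0,0) -> caps B=0 W=0
Move 3: B@(3,1) -> caps B=0 W=0
Move 4: W@(3,3) -> caps B=0 W=0
Move 5: B@(0,2) -> caps B=0 W=0
Move 6: W@(3,2) -> caps B=0 W=0
Move 7: B@(1,2) -> caps B=0 W=0
Move 8: W@(2,3) -> caps B=0 W=0
Move 9: B@(0,1) -> caps B=1 W=0
Move 10: W@(2,0) -> caps B=1 W=0
Move 11: B@(1,1) -> caps B=1 W=0
Move 12: W@(0,3) -> caps B=1 W=0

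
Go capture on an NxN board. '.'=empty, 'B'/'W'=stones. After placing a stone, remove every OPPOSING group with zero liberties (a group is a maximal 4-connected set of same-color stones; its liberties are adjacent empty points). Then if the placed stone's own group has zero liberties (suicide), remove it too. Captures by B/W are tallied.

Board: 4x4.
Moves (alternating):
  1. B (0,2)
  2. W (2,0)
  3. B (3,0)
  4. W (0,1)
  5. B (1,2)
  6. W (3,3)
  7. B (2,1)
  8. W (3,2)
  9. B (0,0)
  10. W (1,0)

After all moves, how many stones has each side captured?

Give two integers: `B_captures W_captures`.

Answer: 0 1

Derivation:
Move 1: B@(0,2) -> caps B=0 W=0
Move 2: W@(2,0) -> caps B=0 W=0
Move 3: B@(3,0) -> caps B=0 W=0
Move 4: W@(0,1) -> caps B=0 W=0
Move 5: B@(1,2) -> caps B=0 W=0
Move 6: W@(3,3) -> caps B=0 W=0
Move 7: B@(2,1) -> caps B=0 W=0
Move 8: W@(3,2) -> caps B=0 W=0
Move 9: B@(0,0) -> caps B=0 W=0
Move 10: W@(1,0) -> caps B=0 W=1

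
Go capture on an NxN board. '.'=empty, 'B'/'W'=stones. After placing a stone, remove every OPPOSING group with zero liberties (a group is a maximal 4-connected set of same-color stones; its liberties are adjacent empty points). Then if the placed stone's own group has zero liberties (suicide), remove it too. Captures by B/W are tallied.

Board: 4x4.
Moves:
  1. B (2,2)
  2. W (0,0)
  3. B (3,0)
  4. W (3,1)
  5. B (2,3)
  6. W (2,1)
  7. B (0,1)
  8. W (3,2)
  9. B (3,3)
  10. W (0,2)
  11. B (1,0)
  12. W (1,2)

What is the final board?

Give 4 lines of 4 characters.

Answer: .BW.
B.W.
.WBB
BWWB

Derivation:
Move 1: B@(2,2) -> caps B=0 W=0
Move 2: W@(0,0) -> caps B=0 W=0
Move 3: B@(3,0) -> caps B=0 W=0
Move 4: W@(3,1) -> caps B=0 W=0
Move 5: B@(2,3) -> caps B=0 W=0
Move 6: W@(2,1) -> caps B=0 W=0
Move 7: B@(0,1) -> caps B=0 W=0
Move 8: W@(3,2) -> caps B=0 W=0
Move 9: B@(3,3) -> caps B=0 W=0
Move 10: W@(0,2) -> caps B=0 W=0
Move 11: B@(1,0) -> caps B=1 W=0
Move 12: W@(1,2) -> caps B=1 W=0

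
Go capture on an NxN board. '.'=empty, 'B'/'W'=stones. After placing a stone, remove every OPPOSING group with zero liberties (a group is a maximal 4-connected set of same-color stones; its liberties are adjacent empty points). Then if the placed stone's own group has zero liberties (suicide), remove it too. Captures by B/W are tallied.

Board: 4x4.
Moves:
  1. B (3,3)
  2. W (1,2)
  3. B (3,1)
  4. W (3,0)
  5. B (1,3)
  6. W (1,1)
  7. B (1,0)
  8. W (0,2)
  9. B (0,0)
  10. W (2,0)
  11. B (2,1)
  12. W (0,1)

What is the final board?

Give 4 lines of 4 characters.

Move 1: B@(3,3) -> caps B=0 W=0
Move 2: W@(1,2) -> caps B=0 W=0
Move 3: B@(3,1) -> caps B=0 W=0
Move 4: W@(3,0) -> caps B=0 W=0
Move 5: B@(1,3) -> caps B=0 W=0
Move 6: W@(1,1) -> caps B=0 W=0
Move 7: B@(1,0) -> caps B=0 W=0
Move 8: W@(0,2) -> caps B=0 W=0
Move 9: B@(0,0) -> caps B=0 W=0
Move 10: W@(2,0) -> caps B=0 W=0
Move 11: B@(2,1) -> caps B=2 W=0
Move 12: W@(0,1) -> caps B=2 W=0

Answer: BWW.
BWWB
.B..
.B.B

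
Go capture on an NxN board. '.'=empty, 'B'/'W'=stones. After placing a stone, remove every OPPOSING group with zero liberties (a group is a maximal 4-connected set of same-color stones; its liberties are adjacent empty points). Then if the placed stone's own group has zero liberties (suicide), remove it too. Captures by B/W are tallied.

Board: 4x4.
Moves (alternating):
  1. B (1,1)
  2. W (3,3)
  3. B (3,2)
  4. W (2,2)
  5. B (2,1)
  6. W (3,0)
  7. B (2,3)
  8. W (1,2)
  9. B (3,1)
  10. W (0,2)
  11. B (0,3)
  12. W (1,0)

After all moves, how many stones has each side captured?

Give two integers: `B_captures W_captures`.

Answer: 1 0

Derivation:
Move 1: B@(1,1) -> caps B=0 W=0
Move 2: W@(3,3) -> caps B=0 W=0
Move 3: B@(3,2) -> caps B=0 W=0
Move 4: W@(2,2) -> caps B=0 W=0
Move 5: B@(2,1) -> caps B=0 W=0
Move 6: W@(3,0) -> caps B=0 W=0
Move 7: B@(2,3) -> caps B=1 W=0
Move 8: W@(1,2) -> caps B=1 W=0
Move 9: B@(3,1) -> caps B=1 W=0
Move 10: W@(0,2) -> caps B=1 W=0
Move 11: B@(0,3) -> caps B=1 W=0
Move 12: W@(1,0) -> caps B=1 W=0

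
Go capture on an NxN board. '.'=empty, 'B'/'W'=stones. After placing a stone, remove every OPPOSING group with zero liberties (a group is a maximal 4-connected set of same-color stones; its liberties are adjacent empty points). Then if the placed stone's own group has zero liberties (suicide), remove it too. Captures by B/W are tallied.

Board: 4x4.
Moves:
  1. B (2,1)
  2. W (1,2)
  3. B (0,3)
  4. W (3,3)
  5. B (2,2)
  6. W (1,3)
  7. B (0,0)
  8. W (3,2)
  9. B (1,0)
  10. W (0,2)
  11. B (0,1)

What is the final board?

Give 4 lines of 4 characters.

Answer: BBW.
B.WW
.BB.
..WW

Derivation:
Move 1: B@(2,1) -> caps B=0 W=0
Move 2: W@(1,2) -> caps B=0 W=0
Move 3: B@(0,3) -> caps B=0 W=0
Move 4: W@(3,3) -> caps B=0 W=0
Move 5: B@(2,2) -> caps B=0 W=0
Move 6: W@(1,3) -> caps B=0 W=0
Move 7: B@(0,0) -> caps B=0 W=0
Move 8: W@(3,2) -> caps B=0 W=0
Move 9: B@(1,0) -> caps B=0 W=0
Move 10: W@(0,2) -> caps B=0 W=1
Move 11: B@(0,1) -> caps B=0 W=1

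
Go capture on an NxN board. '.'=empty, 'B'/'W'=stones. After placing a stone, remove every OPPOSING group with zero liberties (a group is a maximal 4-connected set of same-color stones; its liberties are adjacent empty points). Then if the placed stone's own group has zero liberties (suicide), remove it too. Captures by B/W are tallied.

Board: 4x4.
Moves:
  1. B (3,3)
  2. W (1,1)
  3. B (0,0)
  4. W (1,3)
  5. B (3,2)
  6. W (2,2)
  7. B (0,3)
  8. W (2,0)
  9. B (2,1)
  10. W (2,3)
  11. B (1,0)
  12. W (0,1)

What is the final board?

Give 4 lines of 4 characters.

Answer: .W.B
.W.W
WBWW
..BB

Derivation:
Move 1: B@(3,3) -> caps B=0 W=0
Move 2: W@(1,1) -> caps B=0 W=0
Move 3: B@(0,0) -> caps B=0 W=0
Move 4: W@(1,3) -> caps B=0 W=0
Move 5: B@(3,2) -> caps B=0 W=0
Move 6: W@(2,2) -> caps B=0 W=0
Move 7: B@(0,3) -> caps B=0 W=0
Move 8: W@(2,0) -> caps B=0 W=0
Move 9: B@(2,1) -> caps B=0 W=0
Move 10: W@(2,3) -> caps B=0 W=0
Move 11: B@(1,0) -> caps B=0 W=0
Move 12: W@(0,1) -> caps B=0 W=2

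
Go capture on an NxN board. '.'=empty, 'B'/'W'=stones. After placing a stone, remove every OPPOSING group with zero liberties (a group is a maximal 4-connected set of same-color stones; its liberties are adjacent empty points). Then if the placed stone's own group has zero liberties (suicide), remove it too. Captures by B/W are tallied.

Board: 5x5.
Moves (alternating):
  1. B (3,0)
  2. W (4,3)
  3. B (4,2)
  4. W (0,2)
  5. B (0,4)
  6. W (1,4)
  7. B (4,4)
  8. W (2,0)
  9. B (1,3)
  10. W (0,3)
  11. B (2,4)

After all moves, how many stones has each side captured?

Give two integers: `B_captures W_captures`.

Answer: 0 1

Derivation:
Move 1: B@(3,0) -> caps B=0 W=0
Move 2: W@(4,3) -> caps B=0 W=0
Move 3: B@(4,2) -> caps B=0 W=0
Move 4: W@(0,2) -> caps B=0 W=0
Move 5: B@(0,4) -> caps B=0 W=0
Move 6: W@(1,4) -> caps B=0 W=0
Move 7: B@(4,4) -> caps B=0 W=0
Move 8: W@(2,0) -> caps B=0 W=0
Move 9: B@(1,3) -> caps B=0 W=0
Move 10: W@(0,3) -> caps B=0 W=1
Move 11: B@(2,4) -> caps B=0 W=1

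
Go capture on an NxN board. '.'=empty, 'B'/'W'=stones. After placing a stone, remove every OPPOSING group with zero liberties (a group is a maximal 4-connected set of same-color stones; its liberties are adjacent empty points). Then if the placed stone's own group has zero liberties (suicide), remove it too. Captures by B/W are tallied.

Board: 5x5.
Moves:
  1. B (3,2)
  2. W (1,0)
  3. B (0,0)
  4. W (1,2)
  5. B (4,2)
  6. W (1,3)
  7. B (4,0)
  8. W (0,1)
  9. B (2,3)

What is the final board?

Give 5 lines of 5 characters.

Move 1: B@(3,2) -> caps B=0 W=0
Move 2: W@(1,0) -> caps B=0 W=0
Move 3: B@(0,0) -> caps B=0 W=0
Move 4: W@(1,2) -> caps B=0 W=0
Move 5: B@(4,2) -> caps B=0 W=0
Move 6: W@(1,3) -> caps B=0 W=0
Move 7: B@(4,0) -> caps B=0 W=0
Move 8: W@(0,1) -> caps B=0 W=1
Move 9: B@(2,3) -> caps B=0 W=1

Answer: .W...
W.WW.
...B.
..B..
B.B..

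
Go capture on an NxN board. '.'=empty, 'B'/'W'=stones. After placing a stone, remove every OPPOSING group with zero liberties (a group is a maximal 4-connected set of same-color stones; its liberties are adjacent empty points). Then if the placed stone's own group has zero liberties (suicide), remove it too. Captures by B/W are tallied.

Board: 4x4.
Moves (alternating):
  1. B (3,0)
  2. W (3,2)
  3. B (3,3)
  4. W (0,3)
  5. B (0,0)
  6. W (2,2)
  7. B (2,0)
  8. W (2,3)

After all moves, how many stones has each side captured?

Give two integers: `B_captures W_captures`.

Move 1: B@(3,0) -> caps B=0 W=0
Move 2: W@(3,2) -> caps B=0 W=0
Move 3: B@(3,3) -> caps B=0 W=0
Move 4: W@(0,3) -> caps B=0 W=0
Move 5: B@(0,0) -> caps B=0 W=0
Move 6: W@(2,2) -> caps B=0 W=0
Move 7: B@(2,0) -> caps B=0 W=0
Move 8: W@(2,3) -> caps B=0 W=1

Answer: 0 1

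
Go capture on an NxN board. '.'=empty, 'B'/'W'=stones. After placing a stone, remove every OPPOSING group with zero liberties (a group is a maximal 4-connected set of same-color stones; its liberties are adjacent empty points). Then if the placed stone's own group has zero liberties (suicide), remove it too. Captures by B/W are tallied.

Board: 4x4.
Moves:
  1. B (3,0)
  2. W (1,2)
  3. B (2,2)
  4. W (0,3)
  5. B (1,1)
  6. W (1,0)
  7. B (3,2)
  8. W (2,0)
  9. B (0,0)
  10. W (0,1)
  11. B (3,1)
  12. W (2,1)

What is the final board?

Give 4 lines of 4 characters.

Answer: .W.W
W.W.
WWB.
BBB.

Derivation:
Move 1: B@(3,0) -> caps B=0 W=0
Move 2: W@(1,2) -> caps B=0 W=0
Move 3: B@(2,2) -> caps B=0 W=0
Move 4: W@(0,3) -> caps B=0 W=0
Move 5: B@(1,1) -> caps B=0 W=0
Move 6: W@(1,0) -> caps B=0 W=0
Move 7: B@(3,2) -> caps B=0 W=0
Move 8: W@(2,0) -> caps B=0 W=0
Move 9: B@(0,0) -> caps B=0 W=0
Move 10: W@(0,1) -> caps B=0 W=1
Move 11: B@(3,1) -> caps B=0 W=1
Move 12: W@(2,1) -> caps B=0 W=2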